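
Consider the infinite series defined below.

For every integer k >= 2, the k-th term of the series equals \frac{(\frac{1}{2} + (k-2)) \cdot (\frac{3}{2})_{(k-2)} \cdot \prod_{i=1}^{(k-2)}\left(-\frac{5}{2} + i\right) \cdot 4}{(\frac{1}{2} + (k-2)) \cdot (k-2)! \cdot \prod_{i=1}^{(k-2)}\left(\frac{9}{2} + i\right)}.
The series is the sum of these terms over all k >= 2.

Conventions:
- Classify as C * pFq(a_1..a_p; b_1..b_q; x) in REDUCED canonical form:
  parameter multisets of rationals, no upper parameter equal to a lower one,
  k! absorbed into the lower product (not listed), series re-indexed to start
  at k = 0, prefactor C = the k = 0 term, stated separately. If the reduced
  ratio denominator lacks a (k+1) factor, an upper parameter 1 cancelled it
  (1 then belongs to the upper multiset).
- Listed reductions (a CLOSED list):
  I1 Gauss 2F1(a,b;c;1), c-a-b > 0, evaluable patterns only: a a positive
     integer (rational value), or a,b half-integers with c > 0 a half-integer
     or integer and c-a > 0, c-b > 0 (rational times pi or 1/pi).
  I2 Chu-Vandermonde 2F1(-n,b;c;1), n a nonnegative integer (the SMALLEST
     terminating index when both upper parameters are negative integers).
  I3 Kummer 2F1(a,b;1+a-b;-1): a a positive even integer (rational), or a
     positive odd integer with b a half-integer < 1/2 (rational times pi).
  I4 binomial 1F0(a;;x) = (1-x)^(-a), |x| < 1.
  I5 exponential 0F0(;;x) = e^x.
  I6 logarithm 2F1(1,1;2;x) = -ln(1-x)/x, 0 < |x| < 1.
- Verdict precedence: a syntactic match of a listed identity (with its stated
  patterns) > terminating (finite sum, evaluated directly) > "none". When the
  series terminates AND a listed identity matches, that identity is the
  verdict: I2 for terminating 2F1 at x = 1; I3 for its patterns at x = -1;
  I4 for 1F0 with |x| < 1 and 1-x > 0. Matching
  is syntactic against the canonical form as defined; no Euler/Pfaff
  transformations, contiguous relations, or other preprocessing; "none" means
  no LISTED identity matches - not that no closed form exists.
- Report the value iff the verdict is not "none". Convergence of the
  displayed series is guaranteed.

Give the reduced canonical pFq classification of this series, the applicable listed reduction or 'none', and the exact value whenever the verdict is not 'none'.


Classification (C = 4): 2F1 with upper {-\frac{3}{2}, \frac{3}{2}}, lower {\frac{11}{2}}, argument x = 1. Verdict: this is Gauss's theorem I1 (half-integer case) (x = 1; upper {-\frac{3}{2}, \frac{3}{2}} half-integers, c = \frac{11}{2} in the evaluable pattern). Its exact value is \frac{6615}{8192} \cdot \pi.

The tell: t_0 = 4 here, and the lower running product (C = 4, x = 1) is a rising factorial.
Step ratio: r(k) = 1 * (k-\frac{3}{2}) (k+\frac{3}{2}) / [(k+\frac{11}{2}) (k+1)] - rational in k. x = 1; t_0 = 4; negate the roots.


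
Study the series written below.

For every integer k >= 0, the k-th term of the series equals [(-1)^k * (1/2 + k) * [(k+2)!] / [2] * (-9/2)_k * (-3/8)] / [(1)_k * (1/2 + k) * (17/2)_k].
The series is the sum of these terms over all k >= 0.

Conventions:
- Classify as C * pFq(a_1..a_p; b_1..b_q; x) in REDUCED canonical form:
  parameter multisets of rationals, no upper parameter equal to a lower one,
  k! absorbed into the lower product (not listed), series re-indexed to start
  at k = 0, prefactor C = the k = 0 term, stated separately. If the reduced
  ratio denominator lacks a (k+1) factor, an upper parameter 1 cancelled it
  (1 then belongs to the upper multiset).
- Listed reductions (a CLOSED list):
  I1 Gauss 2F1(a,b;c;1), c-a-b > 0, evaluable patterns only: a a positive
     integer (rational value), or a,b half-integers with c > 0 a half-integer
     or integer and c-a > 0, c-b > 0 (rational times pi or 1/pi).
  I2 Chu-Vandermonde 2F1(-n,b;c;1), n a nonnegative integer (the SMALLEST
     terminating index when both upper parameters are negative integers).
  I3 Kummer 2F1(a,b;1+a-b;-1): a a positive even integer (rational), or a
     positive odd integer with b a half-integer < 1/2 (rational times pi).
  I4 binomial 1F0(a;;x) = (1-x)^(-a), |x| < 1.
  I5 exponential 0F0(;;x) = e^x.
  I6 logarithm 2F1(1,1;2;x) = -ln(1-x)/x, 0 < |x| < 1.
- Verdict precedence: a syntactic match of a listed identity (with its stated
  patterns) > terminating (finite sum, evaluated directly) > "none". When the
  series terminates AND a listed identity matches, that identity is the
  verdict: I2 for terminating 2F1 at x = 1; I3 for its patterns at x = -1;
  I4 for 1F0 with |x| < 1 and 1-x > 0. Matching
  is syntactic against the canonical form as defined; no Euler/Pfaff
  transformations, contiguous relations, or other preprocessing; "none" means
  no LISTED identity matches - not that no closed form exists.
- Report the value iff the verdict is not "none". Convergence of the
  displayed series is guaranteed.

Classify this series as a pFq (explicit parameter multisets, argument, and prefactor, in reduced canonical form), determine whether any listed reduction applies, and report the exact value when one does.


Structural cue: x = (-1) and the factor k + 1/2 cancels (top and bottom), leaving C = -3/8.
Consecutive-term ratio: r(k) = (-1) * (k-9/2) (k+3) / [(k+17/2) (k+1)] - rational in k. x = (-1); t_0 = -3/8; negate the roots.

The series (x = -1) is 2F1: upper {-9/2, 3}, lower {17/2}, prefactor -3/8. Verdict: Kummer's theorem (I3) applies (x = -1; c = 17/2 equals 1+a-b for upper {-9/2, 3}: listed pattern). Value: (-135135/262144) * pi.


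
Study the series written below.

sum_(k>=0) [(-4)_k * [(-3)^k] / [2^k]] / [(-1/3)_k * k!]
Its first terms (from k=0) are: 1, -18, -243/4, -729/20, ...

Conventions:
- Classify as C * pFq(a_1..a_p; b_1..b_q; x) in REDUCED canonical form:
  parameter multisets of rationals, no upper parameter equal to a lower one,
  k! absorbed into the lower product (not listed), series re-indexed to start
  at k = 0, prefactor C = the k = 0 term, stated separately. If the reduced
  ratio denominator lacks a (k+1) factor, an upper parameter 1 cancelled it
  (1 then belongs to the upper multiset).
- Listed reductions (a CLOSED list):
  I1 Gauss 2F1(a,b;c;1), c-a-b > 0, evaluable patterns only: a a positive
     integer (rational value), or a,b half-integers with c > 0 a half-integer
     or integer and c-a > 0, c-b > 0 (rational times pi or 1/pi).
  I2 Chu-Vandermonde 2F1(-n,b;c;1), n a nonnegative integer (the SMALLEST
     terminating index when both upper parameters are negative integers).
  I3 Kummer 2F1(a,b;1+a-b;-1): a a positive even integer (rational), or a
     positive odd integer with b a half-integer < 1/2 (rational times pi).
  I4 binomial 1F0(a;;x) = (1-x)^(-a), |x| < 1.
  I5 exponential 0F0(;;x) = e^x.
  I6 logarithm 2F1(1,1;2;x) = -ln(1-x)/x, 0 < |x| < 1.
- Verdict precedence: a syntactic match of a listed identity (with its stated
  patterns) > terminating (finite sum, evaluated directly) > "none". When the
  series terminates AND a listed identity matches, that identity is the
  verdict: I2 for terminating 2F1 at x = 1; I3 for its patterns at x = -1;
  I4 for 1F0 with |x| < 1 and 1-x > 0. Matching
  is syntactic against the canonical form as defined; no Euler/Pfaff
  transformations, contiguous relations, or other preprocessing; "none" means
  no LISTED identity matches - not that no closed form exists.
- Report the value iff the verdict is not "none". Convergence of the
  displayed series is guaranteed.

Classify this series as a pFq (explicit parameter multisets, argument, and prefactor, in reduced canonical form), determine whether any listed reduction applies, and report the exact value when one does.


Canonical form: C = 1 times 1F1 with upper {-4}, lower {-1/3}, x = -3/2. Verdict: terminating. (-4)_k vanishes past k = 4, leaving a 5-term sum, computed directly. Exact value: -152737/1280.

The tell: t_0 being 1, the two k-th powers (C = 1) combine into one argument.
Term ratio: r(k) = (-3/2) * (k-4) / [(k-1/3) (k+1)] - rational; roots negated = parameters, x = (-3/2), C = 1.


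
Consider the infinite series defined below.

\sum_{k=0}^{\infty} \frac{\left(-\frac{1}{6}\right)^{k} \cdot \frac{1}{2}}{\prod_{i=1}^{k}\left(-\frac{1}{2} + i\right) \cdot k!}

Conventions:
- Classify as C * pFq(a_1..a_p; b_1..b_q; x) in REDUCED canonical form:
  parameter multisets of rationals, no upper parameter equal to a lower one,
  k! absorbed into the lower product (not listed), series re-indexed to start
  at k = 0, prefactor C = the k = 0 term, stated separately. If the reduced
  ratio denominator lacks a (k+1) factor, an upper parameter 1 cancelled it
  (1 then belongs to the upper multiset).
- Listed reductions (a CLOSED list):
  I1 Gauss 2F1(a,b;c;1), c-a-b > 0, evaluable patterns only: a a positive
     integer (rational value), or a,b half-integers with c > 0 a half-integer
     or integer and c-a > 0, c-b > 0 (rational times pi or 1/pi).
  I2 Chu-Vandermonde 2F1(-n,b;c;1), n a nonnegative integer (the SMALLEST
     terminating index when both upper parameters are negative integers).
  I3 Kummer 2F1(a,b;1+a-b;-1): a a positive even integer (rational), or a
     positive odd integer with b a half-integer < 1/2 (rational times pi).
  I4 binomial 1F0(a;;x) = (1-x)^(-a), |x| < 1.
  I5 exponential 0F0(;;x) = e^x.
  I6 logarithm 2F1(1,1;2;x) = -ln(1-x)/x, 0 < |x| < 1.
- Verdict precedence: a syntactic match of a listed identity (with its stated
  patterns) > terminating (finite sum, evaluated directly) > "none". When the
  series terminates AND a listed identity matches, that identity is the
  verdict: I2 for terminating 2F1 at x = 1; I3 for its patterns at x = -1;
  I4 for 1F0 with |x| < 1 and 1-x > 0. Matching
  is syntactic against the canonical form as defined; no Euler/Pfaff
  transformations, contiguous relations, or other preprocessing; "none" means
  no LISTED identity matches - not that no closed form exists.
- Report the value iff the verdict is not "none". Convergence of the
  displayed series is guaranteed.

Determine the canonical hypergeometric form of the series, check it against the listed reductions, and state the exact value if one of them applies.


Prefactor \frac{1}{2}, argument -\frac{1}{6}: 0F1 with upper {-} over lower {\frac{1}{2}}. Verdict: none - at argument -\frac{1}{6} the multisets {-} ; {\frac{1}{2}} match no listed identity.

Key observation: from the first term \frac{1}{2}: the lower running product (C = 1/2, x = -1/6) is a rising factorial.
Consecutive-term ratio: r(k) = -\frac{1}{6} * 1 / [(k+\frac{1}{2}) (k+1)] - rational in k. x = -\frac{1}{6}; t_0 = \frac{1}{2}; negate the roots.


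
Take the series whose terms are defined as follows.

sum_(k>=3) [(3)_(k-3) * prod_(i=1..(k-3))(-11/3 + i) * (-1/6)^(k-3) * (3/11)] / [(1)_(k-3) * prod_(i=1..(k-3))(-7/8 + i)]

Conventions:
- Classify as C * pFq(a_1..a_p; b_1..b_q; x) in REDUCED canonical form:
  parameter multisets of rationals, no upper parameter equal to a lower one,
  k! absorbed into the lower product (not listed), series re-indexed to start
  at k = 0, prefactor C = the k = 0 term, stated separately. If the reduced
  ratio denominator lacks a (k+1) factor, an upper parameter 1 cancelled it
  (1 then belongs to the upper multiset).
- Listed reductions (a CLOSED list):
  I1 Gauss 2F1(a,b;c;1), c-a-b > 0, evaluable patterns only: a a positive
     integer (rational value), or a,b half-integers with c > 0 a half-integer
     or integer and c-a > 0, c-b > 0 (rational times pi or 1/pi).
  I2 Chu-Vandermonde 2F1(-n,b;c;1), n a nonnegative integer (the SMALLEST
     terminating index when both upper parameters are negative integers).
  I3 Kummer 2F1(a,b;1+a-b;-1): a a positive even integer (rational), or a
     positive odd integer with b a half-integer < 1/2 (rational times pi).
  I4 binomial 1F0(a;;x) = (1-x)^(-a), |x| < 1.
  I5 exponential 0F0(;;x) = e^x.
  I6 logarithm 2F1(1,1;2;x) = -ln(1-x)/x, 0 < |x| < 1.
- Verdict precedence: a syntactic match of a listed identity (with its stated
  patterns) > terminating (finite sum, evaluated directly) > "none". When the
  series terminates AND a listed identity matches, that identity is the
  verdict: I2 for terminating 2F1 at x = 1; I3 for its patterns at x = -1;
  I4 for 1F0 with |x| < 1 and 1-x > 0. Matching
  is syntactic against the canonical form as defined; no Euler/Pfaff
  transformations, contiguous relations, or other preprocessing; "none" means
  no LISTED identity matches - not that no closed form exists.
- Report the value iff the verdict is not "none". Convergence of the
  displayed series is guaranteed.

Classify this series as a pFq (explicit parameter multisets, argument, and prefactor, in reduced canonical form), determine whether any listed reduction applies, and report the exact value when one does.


Prefactor 3/11, argument -1/6: 2F1 with upper {-8/3, 3} over lower {1/8}. Verdict: none. Every listed pattern misses the 2F1 form at -1/6, upper {-8/3, 3}.

First insight: with t_0 = 3/11, (1)_k (C = 3/11) is k! itself.
Term ratio: r(k) = (-1/6) * (k-8/3) (k+3) / [(k+1/8) (k+1)] - rational; roots negated = parameters, x = (-1/6), C = 3/11.


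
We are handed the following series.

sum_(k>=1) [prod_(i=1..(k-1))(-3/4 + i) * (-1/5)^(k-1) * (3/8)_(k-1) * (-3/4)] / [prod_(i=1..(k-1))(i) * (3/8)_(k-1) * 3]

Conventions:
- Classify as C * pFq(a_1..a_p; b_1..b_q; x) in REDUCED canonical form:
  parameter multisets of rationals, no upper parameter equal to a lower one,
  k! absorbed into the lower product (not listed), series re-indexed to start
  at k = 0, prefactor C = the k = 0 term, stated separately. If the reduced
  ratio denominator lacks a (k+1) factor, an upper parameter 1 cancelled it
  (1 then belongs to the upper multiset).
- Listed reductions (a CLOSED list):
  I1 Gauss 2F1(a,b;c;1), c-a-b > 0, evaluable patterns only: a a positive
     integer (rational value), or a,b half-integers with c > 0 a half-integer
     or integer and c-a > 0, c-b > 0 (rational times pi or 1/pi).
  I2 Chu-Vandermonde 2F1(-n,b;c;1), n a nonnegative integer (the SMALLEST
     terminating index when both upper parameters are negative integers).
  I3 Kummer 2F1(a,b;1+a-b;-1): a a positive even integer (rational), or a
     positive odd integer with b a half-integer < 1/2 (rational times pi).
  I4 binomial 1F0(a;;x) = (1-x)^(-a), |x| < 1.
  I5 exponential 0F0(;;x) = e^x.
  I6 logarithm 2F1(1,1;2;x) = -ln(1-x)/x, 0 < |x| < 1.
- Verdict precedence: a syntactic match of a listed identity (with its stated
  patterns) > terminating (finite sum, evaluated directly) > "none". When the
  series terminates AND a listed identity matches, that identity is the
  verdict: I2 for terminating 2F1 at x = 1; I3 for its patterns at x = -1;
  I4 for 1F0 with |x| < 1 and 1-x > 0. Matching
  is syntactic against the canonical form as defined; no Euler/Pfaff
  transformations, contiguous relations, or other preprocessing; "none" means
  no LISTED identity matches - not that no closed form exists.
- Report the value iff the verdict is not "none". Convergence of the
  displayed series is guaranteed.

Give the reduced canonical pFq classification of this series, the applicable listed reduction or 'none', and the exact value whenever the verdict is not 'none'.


This is -1/4 * 1F0(1/4; -; -1/5) in reduced canonical form. Verdict at x = -1/5: binomial (I4) matches (the 1F0 binomial series: exponent -1/4, x = -1/5). Its exact value is (-1/4) * (6/5)^(-1/4).

First insight: t_0 being -1/4, the constant factors (C = -1/4, x = -1/5) combine into one prefactor.
Term ratio: r(k) = (-1/5) * (k+1/4) / [(k+1)] - rational in k. x = (-1/5); t_0 = -1/4; negate the roots.


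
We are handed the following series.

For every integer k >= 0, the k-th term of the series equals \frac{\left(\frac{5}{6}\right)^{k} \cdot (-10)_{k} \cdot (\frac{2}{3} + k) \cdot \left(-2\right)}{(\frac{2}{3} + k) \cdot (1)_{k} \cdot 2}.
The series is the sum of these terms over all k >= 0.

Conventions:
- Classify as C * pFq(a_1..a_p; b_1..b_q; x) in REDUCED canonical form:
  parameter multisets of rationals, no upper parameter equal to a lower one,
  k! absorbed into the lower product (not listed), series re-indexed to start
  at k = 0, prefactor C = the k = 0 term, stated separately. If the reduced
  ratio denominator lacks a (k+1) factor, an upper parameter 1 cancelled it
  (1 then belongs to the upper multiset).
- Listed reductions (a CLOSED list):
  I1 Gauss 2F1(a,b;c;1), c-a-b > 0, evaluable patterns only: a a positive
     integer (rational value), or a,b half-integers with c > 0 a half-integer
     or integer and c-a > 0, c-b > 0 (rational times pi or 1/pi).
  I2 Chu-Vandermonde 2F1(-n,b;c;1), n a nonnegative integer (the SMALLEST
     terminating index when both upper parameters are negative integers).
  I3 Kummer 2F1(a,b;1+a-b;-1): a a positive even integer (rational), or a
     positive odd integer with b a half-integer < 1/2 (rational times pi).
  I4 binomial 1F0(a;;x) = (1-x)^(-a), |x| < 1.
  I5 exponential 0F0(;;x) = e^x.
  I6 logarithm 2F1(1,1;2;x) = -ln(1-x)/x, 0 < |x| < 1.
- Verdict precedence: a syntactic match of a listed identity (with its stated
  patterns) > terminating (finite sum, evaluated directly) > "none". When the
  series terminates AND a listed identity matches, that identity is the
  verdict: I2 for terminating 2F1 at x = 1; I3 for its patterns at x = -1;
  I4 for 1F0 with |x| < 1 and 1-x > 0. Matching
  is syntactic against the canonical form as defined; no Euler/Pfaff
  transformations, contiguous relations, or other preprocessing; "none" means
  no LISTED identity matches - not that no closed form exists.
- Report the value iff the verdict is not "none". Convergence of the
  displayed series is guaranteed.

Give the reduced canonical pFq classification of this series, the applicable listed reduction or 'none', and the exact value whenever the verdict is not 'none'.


With C = -1: the canonical form is 1F0(-10; -; \frac{5}{6}). Verdict (x = \frac{5}{6}): the I4 binomial reduction applies (the 1F0 binomial series: exponent 10, x = \frac{5}{6}). Value: -\frac{1}{60466176}.

Key observation: x = \frac{5}{6} and k + 2/3 divides numerator and denominator alike; prefactor -1 after cancelling.
Consecutive-term ratio: r(k) = \frac{5}{6} * (k-10) / [(k+1)] - rational; roots negated = parameters, x = \frac{5}{6}, C = -1.


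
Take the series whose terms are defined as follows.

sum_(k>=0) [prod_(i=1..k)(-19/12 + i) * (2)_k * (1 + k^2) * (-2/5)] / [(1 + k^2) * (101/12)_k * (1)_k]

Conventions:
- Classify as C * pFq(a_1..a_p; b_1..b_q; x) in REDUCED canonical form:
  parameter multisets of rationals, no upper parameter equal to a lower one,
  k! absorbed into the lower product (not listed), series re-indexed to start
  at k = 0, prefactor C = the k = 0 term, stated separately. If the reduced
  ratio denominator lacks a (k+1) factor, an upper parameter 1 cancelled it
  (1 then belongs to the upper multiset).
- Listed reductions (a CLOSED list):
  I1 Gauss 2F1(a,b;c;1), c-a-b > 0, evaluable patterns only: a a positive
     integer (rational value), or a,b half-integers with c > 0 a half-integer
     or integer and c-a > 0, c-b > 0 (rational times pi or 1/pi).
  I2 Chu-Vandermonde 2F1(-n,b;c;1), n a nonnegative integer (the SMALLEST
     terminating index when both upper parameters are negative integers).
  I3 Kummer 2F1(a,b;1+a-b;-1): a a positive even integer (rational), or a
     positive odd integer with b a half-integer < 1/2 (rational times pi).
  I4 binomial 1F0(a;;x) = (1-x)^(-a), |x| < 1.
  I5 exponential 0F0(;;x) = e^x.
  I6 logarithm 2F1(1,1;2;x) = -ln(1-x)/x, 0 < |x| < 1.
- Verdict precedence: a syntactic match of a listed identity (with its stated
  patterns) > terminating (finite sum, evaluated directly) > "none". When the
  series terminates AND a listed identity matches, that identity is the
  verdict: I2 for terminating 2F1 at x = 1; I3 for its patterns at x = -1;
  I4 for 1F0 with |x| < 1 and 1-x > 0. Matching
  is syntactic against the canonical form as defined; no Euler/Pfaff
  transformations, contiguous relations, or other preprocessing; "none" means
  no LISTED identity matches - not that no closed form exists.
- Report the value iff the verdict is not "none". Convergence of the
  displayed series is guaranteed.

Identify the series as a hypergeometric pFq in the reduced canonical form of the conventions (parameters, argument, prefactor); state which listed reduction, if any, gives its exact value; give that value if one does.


x = 1 here; the reduced form reads 2F1, upper {-7/12, 2}, lower {101/12}, C = -2/5. Verdict: the Gauss summation I1 applies (x = 1: the Gamma ratio telescopes since c-a-b = 7 > 0 and a = 2 in Z>0). Its exact value is -979/2880.

Key observation: t_0 being -2/5, the running product (C = -2/5) telescopes to a rising factorial.
Term ratio: r(k) = 1 * (k-7/12) (k+2) / [(k+101/12) (k+1)] - rational in k. x = 1; t_0 = -2/5; negate the roots.


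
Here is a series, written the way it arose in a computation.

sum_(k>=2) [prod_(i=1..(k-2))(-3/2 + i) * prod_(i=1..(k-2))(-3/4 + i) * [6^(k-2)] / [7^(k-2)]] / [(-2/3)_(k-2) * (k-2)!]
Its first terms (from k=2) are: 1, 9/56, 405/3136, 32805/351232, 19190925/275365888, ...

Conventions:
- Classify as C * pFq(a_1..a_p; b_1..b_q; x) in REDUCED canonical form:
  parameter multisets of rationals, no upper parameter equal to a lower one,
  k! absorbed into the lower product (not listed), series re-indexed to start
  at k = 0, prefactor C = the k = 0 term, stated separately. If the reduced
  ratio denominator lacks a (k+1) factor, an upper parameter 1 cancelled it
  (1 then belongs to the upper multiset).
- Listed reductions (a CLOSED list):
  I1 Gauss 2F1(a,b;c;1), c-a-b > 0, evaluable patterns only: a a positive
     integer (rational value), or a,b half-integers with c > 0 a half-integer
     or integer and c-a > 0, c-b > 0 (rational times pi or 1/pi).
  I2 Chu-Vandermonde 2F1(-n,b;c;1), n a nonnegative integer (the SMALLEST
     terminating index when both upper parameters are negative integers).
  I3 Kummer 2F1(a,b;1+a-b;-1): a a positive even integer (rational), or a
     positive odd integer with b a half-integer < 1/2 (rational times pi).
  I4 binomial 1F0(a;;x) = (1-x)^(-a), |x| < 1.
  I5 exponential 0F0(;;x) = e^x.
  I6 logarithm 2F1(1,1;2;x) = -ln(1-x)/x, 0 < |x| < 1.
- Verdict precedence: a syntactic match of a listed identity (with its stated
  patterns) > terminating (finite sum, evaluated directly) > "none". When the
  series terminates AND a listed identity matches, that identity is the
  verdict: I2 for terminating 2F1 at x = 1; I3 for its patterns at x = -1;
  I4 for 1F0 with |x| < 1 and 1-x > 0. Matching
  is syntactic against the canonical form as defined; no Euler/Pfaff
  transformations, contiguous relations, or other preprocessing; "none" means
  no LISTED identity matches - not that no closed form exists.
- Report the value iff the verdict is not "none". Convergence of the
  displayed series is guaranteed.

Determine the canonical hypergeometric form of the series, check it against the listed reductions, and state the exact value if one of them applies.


With C = 1: the canonical form is 2F1(-1/2, 1/4; -2/3; 6/7). Verdict: none - this 2F1 at x = 6/7 matches no listed pattern, and upper {-1/2, 1/4} holds no stopper.

Key observation: t_0 = 1 here, and the running product (prefactor 1) telescopes to a rising factorial.
Ratio: r(k) = (6/7) * (k-1/2) (k+1/4) / [(k-2/3) (k+1)] ; factor over Q: parameters, x = (6/7), and C = 1.


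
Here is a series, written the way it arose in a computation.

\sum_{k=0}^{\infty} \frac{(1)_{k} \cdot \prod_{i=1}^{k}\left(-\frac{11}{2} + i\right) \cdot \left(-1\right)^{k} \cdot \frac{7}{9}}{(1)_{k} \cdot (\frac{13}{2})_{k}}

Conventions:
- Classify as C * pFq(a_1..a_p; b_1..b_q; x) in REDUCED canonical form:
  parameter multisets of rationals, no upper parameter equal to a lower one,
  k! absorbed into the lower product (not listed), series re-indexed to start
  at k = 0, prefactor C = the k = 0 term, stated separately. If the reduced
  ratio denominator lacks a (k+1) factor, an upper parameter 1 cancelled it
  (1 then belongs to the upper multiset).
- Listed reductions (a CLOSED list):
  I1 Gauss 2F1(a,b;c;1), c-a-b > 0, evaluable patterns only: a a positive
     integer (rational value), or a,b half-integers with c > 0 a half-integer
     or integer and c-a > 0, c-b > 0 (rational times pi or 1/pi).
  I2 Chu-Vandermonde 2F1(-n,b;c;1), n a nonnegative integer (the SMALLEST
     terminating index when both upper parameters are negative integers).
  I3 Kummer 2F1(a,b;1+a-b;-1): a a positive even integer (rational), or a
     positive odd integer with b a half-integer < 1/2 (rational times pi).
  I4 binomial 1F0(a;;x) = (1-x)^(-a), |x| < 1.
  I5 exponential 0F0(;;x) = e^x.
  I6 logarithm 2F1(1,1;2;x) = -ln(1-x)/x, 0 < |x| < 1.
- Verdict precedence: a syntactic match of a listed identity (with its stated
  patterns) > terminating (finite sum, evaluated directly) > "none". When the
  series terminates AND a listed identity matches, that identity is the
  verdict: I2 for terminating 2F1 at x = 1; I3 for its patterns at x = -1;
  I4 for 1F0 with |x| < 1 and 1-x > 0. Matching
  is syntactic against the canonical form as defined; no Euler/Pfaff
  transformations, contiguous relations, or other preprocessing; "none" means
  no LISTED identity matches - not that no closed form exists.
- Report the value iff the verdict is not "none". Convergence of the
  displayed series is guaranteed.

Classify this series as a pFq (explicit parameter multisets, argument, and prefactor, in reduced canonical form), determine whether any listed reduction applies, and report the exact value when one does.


This is \frac{7}{9} * 2F1(-\frac{9}{2}, 1; \frac{13}{2}; -1) in reduced canonical form. Verdict (x = -1): the Kummer evaluation I3 applies (x = -1; c = \frac{13}{2} equals 1+a-b for upper {-\frac{9}{2}, 1}: listed pattern). Hence: \frac{539}{1024} \cdot \pi.

Key observation: t_0 being \frac{7}{9}, (1)_k (C = 7/9) is k! itself.
Step ratio: r(k) = -1 * (k-\frac{9}{2}) (k+1) / [(k+\frac{13}{2}) (k+1)] - rational; roots negated = parameters, x = -1, C = \frac{7}{9}.


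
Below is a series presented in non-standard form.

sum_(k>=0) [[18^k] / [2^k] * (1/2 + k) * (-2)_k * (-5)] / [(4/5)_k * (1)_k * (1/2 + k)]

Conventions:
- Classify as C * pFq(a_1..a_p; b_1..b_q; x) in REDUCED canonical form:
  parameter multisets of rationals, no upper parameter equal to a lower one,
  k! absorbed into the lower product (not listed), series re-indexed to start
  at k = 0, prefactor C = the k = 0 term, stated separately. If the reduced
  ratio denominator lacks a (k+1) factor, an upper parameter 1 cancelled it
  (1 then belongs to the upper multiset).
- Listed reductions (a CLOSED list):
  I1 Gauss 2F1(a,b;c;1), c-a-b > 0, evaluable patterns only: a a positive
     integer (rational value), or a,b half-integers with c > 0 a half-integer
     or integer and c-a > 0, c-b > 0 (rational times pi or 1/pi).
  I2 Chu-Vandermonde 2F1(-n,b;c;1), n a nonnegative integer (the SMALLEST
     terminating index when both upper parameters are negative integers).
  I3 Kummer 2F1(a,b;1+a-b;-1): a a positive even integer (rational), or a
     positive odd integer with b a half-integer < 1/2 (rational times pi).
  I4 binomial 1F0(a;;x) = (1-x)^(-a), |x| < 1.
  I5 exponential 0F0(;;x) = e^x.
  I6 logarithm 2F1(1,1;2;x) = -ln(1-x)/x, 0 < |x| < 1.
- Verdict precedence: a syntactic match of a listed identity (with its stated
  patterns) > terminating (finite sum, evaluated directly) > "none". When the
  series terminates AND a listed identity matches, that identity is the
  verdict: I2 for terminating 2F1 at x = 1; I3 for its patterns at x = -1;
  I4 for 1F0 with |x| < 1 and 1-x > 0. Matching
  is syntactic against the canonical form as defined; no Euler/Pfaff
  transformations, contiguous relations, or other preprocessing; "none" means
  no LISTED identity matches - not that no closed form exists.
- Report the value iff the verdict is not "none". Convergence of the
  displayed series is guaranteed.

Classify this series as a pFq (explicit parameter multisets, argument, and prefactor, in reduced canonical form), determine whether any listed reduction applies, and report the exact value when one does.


The series (x = 9) is 1F1: upper {-2}, lower {4/5}, prefactor -5. Verdict: terminating - upper -2 stops the sum at k = 2; the 3 terms are added exactly. Sum: -695/4.

The tell: from the first term -5: (1)_k (C = -5) is k! itself.
Step ratio: r(k) = 9 * (k-2) / [(k+4/5) (k+1)] - rational in k. x = 9; t_0 = -5; negate the roots.


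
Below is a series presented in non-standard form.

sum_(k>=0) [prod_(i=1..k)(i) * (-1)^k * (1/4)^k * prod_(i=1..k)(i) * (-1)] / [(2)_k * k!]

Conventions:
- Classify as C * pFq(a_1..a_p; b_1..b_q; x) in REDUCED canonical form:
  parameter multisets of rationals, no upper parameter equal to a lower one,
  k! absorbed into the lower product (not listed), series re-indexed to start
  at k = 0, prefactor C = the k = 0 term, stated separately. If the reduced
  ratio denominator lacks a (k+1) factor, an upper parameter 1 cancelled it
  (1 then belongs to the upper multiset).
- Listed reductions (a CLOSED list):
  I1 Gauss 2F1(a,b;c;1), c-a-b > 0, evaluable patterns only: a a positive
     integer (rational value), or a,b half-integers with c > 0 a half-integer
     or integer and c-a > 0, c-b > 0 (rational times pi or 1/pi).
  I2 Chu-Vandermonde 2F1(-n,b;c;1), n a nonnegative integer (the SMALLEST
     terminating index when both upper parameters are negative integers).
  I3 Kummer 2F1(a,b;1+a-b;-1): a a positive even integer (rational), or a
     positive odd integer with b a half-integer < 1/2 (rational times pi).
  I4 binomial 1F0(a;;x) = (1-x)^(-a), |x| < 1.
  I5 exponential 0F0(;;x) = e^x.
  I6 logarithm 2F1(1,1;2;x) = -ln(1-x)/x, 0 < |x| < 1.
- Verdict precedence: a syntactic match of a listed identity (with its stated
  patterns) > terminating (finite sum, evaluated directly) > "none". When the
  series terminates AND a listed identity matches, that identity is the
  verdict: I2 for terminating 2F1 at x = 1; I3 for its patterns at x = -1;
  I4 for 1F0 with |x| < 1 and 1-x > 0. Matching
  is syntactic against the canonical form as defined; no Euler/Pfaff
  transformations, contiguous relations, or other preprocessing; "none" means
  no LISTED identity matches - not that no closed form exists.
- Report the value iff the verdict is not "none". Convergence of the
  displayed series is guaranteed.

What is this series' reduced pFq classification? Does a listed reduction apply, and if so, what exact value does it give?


At argument -1/4: a 2F1 with upper {1, 1}, lower {2}, scaled by C = -1. Verdict: this is the I6 logarithm reduction (the logarithm: parameters (1,1;2), x = -1/4). Exact value: (-4) * ln(5/4).

Key observation: t_0 being -1, the running product (prefactor -1) telescopes to a rising factorial.
Step ratio: r(k) = (-1/4) * (k+1) (k+1) / [(k+2) (k+1)] ; factor over Q: parameters, x = (-1/4), and C = -1.


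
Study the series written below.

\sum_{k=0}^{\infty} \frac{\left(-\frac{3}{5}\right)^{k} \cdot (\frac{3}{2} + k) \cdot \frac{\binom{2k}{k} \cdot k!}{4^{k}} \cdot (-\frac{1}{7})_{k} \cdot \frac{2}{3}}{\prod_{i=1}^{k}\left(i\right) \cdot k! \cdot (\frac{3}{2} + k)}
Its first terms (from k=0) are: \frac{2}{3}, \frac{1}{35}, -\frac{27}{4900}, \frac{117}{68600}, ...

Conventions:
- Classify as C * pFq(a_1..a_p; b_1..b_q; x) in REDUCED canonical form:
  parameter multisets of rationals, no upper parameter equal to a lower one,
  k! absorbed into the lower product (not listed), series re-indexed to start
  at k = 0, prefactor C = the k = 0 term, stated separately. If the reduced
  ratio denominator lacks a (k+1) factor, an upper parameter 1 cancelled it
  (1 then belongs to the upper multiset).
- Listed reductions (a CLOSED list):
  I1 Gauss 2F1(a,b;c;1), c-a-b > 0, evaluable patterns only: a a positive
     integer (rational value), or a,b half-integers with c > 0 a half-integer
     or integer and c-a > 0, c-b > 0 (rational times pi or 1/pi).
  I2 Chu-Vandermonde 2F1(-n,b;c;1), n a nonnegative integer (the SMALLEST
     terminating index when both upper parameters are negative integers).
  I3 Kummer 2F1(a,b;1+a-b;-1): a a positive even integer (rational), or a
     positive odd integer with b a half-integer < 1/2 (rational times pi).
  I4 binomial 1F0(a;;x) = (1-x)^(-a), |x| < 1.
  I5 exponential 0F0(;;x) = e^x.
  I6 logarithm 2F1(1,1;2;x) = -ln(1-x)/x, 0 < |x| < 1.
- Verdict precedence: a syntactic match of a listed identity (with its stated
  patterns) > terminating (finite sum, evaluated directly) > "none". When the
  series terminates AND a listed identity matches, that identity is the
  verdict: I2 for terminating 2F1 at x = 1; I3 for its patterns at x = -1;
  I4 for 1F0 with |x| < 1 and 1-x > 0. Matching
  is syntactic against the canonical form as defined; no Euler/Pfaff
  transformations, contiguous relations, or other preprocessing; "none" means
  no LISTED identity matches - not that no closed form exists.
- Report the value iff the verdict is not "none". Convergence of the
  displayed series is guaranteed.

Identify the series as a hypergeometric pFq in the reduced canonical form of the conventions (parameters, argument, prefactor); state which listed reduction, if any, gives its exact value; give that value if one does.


x = -\frac{3}{5} here; the reduced form reads 2F1, upper {-\frac{1}{7}, \frac{1}{2}}, lower {1}, C = \frac{2}{3}. Verdict: none (x = -\frac{3}{5}): each listed identity misses the multisets {-\frac{1}{7}, \frac{1}{2}} ; {1}.

Structural cue: with t_0 = \frac{2}{3}, the factor k + 3/2 cancels (top and bottom), leaving C = 2/3.
Term ratio: r(k) = -\frac{3}{5} * (k-\frac{1}{7}) (k+\frac{1}{2}) / [(k+1) (k+1)] - rational in k. x = -\frac{3}{5}; t_0 = \frac{2}{3}; negate the roots.


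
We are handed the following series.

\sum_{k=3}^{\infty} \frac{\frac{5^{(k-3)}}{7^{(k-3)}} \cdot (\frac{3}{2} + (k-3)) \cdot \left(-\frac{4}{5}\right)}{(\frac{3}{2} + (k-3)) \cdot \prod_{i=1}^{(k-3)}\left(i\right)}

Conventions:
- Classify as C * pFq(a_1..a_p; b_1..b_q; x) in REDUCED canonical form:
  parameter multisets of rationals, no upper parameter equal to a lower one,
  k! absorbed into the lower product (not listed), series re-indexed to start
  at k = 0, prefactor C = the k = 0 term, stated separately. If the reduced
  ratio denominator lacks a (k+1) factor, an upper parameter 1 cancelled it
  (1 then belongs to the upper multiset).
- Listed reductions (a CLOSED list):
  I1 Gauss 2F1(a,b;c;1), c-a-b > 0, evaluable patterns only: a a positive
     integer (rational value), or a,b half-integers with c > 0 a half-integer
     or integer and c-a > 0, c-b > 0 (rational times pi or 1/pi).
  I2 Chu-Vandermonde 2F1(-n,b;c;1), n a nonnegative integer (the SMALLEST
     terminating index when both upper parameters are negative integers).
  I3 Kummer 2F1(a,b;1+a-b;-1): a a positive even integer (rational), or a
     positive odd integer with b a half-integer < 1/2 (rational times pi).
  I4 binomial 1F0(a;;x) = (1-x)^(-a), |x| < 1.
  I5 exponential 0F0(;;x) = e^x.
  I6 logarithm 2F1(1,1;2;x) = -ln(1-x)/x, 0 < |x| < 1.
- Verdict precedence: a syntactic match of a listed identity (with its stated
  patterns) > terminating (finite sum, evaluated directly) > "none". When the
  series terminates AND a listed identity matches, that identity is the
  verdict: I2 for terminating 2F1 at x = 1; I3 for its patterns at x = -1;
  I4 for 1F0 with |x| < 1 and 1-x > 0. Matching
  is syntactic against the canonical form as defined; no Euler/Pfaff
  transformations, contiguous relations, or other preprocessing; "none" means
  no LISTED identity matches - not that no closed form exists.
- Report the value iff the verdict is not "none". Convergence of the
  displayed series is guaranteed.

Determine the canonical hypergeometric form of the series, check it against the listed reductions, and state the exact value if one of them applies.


x = \frac{5}{7} here; the reduced form reads 0F0, upper {-}, lower {-}, C = -\frac{4}{5}. Verdict: the exponential series (I5) applies (the 0F0 exponential series at x = \frac{5}{7}). Exact value: \left(-\frac{4}{5}\right) \cdot e^{\frac{5}{7}}.

Structural cue: from the first term -\frac{4}{5}: striking the common factor k + 3/2 reduces the term (prefactor -4/5).
Term ratio: r(k) = \frac{5}{7} * 1 / [(k+1)] ; factor over Q: parameters, x = \frac{5}{7}, and C = -\frac{4}{5}.


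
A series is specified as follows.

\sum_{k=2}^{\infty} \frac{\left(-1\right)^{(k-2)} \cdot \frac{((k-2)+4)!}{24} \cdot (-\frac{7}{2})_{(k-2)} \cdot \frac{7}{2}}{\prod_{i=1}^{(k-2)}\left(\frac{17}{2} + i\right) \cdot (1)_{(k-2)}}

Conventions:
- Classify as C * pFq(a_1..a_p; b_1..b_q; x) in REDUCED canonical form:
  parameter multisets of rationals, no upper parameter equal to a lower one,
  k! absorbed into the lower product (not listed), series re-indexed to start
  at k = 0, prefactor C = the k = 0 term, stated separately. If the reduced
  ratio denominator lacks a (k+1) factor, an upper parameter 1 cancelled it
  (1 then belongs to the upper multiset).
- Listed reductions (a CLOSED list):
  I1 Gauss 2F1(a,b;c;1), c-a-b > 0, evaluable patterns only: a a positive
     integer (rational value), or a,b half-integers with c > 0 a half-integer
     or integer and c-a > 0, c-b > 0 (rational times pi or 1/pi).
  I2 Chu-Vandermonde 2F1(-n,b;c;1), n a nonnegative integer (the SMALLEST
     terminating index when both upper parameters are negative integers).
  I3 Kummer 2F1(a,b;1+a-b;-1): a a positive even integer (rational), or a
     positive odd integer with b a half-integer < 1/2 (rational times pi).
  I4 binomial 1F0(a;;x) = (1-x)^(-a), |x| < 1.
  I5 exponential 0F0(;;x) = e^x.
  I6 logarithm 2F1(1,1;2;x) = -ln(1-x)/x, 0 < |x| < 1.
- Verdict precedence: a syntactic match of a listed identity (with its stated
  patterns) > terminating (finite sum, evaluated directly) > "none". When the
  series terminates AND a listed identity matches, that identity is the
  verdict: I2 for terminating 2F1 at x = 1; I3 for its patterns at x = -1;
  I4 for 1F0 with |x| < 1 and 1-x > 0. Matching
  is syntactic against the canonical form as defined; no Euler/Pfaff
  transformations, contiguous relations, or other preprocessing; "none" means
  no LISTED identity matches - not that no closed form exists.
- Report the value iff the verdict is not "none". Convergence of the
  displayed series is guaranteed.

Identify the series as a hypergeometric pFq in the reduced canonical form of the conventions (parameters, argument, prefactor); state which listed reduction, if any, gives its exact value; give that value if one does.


With C = \frac{7}{2}: the canonical form is 2F1(-\frac{7}{2}, 5; \frac{19}{2}; -1). Verdict at x = -1: the Kummer evaluation I3 matches (x = -1; c = \frac{19}{2} equals 1+a-b for upper {-\frac{7}{2}, 5}: listed pattern). Sum: \frac{5360355}{1048576} \cdot \pi.

Key step: from the first term \frac{7}{2}: (1)_k (C = 7/2) is k! itself.
Term ratio: r(k) = -1 * (k-\frac{7}{2}) (k+5) / [(k+\frac{19}{2}) (k+1)] - rational in k. x = -1; t_0 = \frac{7}{2}; negate the roots.


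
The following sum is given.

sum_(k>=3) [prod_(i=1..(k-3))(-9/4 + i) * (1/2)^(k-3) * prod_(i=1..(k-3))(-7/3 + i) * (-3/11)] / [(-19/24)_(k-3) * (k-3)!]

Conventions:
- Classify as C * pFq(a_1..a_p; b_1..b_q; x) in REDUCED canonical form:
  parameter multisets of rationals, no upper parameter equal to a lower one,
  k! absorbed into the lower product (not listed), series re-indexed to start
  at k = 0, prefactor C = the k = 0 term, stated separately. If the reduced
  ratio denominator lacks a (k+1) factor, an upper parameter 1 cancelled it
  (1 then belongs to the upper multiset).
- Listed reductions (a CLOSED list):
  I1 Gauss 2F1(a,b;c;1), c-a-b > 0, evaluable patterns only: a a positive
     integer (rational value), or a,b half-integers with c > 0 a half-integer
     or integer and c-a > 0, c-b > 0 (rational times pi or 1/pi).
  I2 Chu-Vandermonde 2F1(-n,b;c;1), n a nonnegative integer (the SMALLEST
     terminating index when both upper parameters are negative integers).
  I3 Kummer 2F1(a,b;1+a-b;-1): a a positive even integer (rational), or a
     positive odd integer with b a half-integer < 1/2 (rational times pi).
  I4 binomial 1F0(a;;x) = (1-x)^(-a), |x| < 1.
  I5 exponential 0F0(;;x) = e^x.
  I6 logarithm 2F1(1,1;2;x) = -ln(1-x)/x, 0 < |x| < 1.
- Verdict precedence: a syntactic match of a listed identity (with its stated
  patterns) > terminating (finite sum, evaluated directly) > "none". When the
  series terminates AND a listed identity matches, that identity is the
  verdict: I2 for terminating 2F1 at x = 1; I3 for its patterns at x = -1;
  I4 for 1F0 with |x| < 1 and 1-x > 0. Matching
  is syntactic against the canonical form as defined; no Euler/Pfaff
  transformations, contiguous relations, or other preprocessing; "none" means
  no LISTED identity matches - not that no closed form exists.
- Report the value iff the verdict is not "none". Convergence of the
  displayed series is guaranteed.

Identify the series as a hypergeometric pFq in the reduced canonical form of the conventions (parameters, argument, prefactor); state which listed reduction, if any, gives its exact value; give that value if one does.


The tell: t_0 = -3/11 here, and the running product (prefactor -3/11) telescopes to a rising factorial.
Ratio: r(k) = (1/2) * (k-4/3) (k-5/4) / [(k-19/24) (k+1)] - poly over poly, x = (1/2) from leading terms; C = -3/11 at k = 0.

Classification (C = -3/11): 2F1 with upper {-4/3, -5/4}, lower {-19/24}, argument x = 1/2. Verdict: none here - no I1-I6 shape fits x = 1/2 with lower {-19/24}.
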